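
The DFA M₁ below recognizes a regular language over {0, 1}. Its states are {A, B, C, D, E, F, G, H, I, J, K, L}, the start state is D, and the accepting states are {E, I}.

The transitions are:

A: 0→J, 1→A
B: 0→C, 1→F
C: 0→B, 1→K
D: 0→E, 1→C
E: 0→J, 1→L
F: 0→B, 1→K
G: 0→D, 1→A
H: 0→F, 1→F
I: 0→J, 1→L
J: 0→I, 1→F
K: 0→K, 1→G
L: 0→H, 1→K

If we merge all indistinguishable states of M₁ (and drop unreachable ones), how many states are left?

6

Every state is reachable, so we keep all 12.
P0 = {E,I} | {A,B,C,D,F,G,H,J,K,L}.
Split {A,B,C,D,F,G,H,J,K,L} by δ(·,0) → {A,B,C,F,G,H,K,L} and {D,J}.
Split {A,B,C,F,G,H,K,L} by δ(·,0) → {B,C,F,H,K,L} and {A,G}.
Split {B,C,F,H,K,L} by δ(·,1) → {B,C,F,H,L} and {K}.
Split {B,C,F,H,L} by δ(·,1) → {C,F,L} and {B,H}.
Stable partition: {E,I} | {C,F,L} | {D,J} | {A,G} | {K} | {B,H} — 6 equivalence classes.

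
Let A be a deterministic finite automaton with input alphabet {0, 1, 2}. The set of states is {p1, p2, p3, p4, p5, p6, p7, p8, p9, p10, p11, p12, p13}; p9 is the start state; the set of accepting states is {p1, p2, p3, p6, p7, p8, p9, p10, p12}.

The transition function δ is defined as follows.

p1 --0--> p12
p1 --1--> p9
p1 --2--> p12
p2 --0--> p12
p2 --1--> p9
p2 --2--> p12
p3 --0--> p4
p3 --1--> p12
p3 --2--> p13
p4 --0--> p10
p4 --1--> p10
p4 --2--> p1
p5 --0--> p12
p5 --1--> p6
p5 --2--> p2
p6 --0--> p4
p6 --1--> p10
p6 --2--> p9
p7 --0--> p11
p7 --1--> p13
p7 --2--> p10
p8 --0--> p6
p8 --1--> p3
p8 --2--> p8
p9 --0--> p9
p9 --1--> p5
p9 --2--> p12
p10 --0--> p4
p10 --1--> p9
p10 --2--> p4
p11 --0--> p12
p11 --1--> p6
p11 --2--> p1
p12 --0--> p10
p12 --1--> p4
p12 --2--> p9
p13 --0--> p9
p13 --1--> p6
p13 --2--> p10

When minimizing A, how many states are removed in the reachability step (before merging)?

5

No path from p9 leads to p3, p7, p8, p11, p13; the other 8 states are all reachable.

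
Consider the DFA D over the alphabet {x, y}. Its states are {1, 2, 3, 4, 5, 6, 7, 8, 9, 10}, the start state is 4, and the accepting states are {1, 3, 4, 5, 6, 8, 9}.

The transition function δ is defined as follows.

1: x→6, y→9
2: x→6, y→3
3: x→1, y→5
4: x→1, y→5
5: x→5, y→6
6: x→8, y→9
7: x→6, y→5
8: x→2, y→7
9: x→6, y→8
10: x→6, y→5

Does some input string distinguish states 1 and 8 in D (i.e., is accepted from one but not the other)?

Yes

First remove the unreachable states {10}; 9 states remain.
Initial partition by acceptance: {1,3,4,5,6,8,9} | {2,7}.
Split {1,3,4,5,6,8,9} by δ(·,x) → {1,3,4,5,6,9} and {8}.
Refine {1,3,4,5,6,9} on symbol x: members go to different blocks, giving {1,3,4,5,9} and {6}.
Split {1,3,4,5,9} by δ(·,x) → {3,4,5} and {1,9}.
On input x, block {3,4,5} splits into {3,4} and {5}.
Refine {2,7} on symbol y: members go to different blocks, giving {2} and {7}.
Refine {1,9} on symbol y: members go to different blocks, giving {1} and {9}.
Stable partition: {3,4} | {2} | {8} | {6} | {1} | {5} | {7} | {9} — 8 equivalence classes.
1 and 8 end up in different blocks, so they are distinguishable. For instance, the string 'x' is accepted from only 1.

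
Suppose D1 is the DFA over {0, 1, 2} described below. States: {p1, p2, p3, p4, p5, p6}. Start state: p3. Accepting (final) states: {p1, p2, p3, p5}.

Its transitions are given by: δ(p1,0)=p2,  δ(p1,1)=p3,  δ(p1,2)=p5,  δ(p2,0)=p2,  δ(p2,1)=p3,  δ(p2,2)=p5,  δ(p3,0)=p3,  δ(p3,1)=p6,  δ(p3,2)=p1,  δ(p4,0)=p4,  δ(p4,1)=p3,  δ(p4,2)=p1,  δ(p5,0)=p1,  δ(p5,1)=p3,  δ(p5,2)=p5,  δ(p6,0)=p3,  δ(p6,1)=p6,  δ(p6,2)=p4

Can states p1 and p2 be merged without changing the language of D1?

Yes

All states are reachable from the start state.
Initial partition by acceptance: {p1,p2,p3,p5} | {p4,p6}.
Refine {p1,p2,p3,p5} on symbol 1: members go to different blocks, giving {p1,p2,p5} and {p3}.
On input 0, block {p4,p6} splits into {p4} and {p6}.
Stable partition: {p1,p2,p5} | {p4} | {p3} | {p6} — 4 equivalence classes.
p1 and p2 lie in the same block of the stable partition, so they are equivalent — no string distinguishes them.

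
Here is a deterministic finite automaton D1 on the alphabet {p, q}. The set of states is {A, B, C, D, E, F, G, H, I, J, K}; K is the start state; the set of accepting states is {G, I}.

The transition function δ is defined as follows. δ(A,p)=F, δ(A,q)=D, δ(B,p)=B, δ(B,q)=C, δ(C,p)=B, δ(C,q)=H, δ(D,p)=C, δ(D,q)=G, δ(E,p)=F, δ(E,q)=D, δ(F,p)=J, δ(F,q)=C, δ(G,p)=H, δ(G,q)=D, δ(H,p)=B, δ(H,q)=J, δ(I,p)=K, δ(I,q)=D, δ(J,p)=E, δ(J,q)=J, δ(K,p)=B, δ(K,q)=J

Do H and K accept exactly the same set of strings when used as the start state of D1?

States {A,I} cannot be reached from the start state, so discard them.
P0 = {G} | {B,C,D,E,F,H,J,K}.
On input q, block {B,C,D,E,F,H,J,K} splits into {B,C,E,F,H,J,K} and {D}.
Refine {B,C,E,F,H,J,K} on symbol q: members go to different blocks, giving {B,C,F,H,J,K} and {E}.
Refine {B,C,F,H,J,K} on symbol p: members go to different blocks, giving {B,C,F,H,K} and {J}.
On input p, block {B,C,F,H,K} splits into {B,C,H,K} and {F}.
Split {B,C,H,K} by δ(·,q) → {B,C} and {H,K}.
On input q, block {B,C} splits into {B} and {C}.
No further refinement is possible. Final partition (8 blocks): {G} | {B} | {D} | {E} | {J} | {F} | {H,K} | {C}.
H and K lie in the same block of the stable partition, so they are equivalent — no string distinguishes them.

Yes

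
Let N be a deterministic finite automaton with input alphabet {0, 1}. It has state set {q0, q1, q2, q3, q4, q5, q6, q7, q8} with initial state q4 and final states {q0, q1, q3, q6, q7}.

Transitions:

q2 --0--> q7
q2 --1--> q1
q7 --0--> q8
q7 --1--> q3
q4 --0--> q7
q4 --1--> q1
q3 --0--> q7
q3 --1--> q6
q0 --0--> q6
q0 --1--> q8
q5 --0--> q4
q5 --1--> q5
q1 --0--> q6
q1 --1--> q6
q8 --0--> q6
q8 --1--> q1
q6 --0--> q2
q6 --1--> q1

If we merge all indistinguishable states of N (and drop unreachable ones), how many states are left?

First remove the unreachable states {q0,q5}; 7 states remain.
P0 = {q1,q3,q6,q7} | {q2,q4,q8}.
Split {q1,q3,q6,q7} by δ(·,0) → {q1,q3} and {q6,q7}.
Stable partition: {q1,q3} | {q2,q4,q8} | {q6,q7} — 3 equivalence classes.

3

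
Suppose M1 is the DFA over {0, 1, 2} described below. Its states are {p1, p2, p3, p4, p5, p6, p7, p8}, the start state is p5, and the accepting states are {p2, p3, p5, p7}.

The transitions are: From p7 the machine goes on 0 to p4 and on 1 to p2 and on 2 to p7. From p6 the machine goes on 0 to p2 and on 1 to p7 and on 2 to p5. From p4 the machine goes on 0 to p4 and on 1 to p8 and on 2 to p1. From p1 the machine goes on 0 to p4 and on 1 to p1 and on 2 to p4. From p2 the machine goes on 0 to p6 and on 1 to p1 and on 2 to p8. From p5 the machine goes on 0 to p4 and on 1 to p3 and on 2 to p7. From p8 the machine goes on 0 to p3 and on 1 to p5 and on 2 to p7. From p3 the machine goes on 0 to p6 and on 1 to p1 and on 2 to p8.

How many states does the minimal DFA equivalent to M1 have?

All states are reachable from the start state.
Initial partition by acceptance: {p2,p3,p5,p7} | {p1,p4,p6,p8}.
Refine {p2,p3,p5,p7} on symbol 1: members go to different blocks, giving {p2,p3} and {p5,p7}.
Split {p1,p4,p6,p8} by δ(·,0) → {p1,p4} and {p6,p8}.
Split {p1,p4} by δ(·,1) → {p1} and {p4}.
Stable partition: {p2,p3} | {p1} | {p5,p7} | {p6,p8} | {p4} — 5 equivalence classes.

5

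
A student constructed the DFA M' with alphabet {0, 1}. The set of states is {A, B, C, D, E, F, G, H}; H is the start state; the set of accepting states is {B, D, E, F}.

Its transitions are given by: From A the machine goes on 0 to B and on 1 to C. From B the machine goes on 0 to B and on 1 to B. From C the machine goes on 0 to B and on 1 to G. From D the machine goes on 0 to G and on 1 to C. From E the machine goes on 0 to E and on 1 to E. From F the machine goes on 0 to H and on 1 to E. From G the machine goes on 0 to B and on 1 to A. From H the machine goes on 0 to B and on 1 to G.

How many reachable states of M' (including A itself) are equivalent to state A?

States {D,E,F} cannot be reached from the start state, so discard them.
Initial partition by acceptance: {B} | {A,C,G,H}.
No further refinement is possible. Final partition (2 blocks): {B} | {A,C,G,H}.
State A belongs to the block {A,C,G,H}, which has 4 states.

4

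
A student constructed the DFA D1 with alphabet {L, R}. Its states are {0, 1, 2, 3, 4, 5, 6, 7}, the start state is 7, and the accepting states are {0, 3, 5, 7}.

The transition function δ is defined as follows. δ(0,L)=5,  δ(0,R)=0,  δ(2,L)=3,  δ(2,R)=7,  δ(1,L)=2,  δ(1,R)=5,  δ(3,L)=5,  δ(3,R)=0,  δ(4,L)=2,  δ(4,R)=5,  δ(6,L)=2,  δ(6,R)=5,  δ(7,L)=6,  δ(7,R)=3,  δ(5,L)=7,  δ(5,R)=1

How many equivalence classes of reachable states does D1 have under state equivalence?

5

States {4} cannot be reached from the start state, so discard them.
Initial partition by acceptance: {0,3,5,7} | {1,2,6}.
Refine {0,3,5,7} on symbol L: members go to different blocks, giving {0,3,5} and {7}.
On input L, block {0,3,5} splits into {0,3} and {5}.
On input L, block {1,2,6} splits into {1,6} and {2}.
Stable partition: {0,3} | {1,6} | {7} | {5} | {2} — 5 equivalence classes.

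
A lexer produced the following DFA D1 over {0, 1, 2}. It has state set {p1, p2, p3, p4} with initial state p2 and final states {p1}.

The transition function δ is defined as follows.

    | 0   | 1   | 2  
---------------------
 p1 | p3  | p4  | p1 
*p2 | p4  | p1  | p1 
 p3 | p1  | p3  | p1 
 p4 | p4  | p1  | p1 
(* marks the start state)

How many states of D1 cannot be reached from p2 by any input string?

Exploring from p2, all states are eventually visited, so none are unreachable.

0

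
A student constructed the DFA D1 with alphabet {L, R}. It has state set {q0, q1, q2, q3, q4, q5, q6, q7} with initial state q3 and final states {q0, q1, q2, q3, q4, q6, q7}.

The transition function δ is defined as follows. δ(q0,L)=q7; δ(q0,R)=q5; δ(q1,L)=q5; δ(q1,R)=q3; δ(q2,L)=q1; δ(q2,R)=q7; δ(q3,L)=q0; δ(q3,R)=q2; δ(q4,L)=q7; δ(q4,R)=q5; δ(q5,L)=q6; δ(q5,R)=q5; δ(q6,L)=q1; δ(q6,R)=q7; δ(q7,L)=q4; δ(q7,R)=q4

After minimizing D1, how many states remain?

Start with accepting vs non-accepting: {q0,q1,q2,q3,q4,q6,q7} | {q5}.
Split {q0,q1,q2,q3,q4,q6,q7} by δ(·,L) → {q0,q2,q3,q4,q6,q7} and {q1}.
Split {q0,q2,q3,q4,q6,q7} by δ(·,L) → {q0,q3,q4,q7} and {q2,q6}.
Refine {q0,q3,q4,q7} on symbol R: members go to different blocks, giving {q0,q4} and {q3} and {q7}.
Stable partition: {q0,q4} | {q5} | {q1} | {q2,q6} | {q3} | {q7} — 6 equivalence classes.

6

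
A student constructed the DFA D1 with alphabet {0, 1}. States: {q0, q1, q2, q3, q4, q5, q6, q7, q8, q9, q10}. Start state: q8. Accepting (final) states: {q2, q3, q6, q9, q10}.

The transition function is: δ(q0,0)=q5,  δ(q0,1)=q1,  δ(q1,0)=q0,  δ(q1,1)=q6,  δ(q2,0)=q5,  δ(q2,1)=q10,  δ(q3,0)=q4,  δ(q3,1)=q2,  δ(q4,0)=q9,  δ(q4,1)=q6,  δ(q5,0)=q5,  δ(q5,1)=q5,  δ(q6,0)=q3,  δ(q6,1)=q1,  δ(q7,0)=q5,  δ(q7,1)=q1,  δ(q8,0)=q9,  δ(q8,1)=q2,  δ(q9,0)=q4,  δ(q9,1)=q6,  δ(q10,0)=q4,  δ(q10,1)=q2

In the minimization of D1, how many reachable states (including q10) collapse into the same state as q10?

2

Reachable states from the start: {q0,q1,q2,q3,q4,q5,q6,q8,q9,q10}. Unreachable: {q7} — drop them.
P0 = {q2,q3,q6,q9,q10} | {q0,q1,q4,q5,q8}.
Split {q2,q3,q6,q9,q10} by δ(·,0) → {q2,q3,q9,q10} and {q6}.
On input 1, block {q2,q3,q9,q10} splits into {q2,q3,q10} and {q9}.
Split {q0,q1,q4,q5,q8} by δ(·,0) → {q0,q1,q5} and {q4,q8}.
On input 0, block {q2,q3,q10} splits into {q3,q10} and {q2}.
Split {q0,q1,q5} by δ(·,1) → {q0,q5} and {q1}.
On input 1, block {q0,q5} splits into {q0} and {q5}.
Split {q4,q8} by δ(·,1) → {q4} and {q8}.
No further refinement is possible. Final partition (9 blocks): {q3,q10} | {q0} | {q6} | {q9} | {q4} | {q2} | {q1} | {q5} | {q8}.
The equivalence class containing q10 is {q3,q10}, of size 2.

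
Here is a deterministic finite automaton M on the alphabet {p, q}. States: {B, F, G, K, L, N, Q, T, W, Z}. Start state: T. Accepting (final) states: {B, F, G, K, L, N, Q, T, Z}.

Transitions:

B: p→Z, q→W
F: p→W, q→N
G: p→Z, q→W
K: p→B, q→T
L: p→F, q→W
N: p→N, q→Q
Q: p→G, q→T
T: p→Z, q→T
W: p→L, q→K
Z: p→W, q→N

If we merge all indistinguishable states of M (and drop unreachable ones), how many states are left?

All states are reachable from the start state.
Start with accepting vs non-accepting: {B,F,G,K,L,N,Q,T,Z} | {W}.
On input p, block {B,F,G,K,L,N,Q,T,Z} splits into {B,G,K,L,N,Q,T} and {F,Z}.
On input p, block {B,G,K,L,N,Q,T} splits into {B,G,L,T} and {K,N,Q}.
Split {B,G,L,T} by δ(·,q) → {B,G,L} and {T}.
Refine {K,N,Q} on symbol p: members go to different blocks, giving {K,Q} and {N}.
Stable partition: {B,G,L} | {W} | {F,Z} | {K,Q} | {T} | {N} — 6 equivalence classes.

6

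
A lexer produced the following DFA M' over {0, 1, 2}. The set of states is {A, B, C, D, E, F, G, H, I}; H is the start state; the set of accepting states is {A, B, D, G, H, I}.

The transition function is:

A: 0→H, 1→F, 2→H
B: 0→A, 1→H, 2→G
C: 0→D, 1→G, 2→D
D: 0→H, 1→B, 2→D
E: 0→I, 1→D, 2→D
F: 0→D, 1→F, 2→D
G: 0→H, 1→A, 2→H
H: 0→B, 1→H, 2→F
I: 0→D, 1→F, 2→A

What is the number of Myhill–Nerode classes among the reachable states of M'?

6

Reachable states from the start: {A,B,D,F,G,H}. Unreachable: {C,E,I} — drop them.
Initial partition by acceptance: {A,B,D,G,H} | {F}.
Refine {A,B,D,G,H} on symbol 1: members go to different blocks, giving {B,D,G,H} and {A}.
Split {B,D,G,H} by δ(·,0) → {D,G,H} and {B}.
On input 0, block {D,G,H} splits into {D,G} and {H}.
Split {D,G} by δ(·,1) → {D} and {G}.
No further refinement is possible. Final partition (6 blocks): {D} | {F} | {A} | {B} | {H} | {G}.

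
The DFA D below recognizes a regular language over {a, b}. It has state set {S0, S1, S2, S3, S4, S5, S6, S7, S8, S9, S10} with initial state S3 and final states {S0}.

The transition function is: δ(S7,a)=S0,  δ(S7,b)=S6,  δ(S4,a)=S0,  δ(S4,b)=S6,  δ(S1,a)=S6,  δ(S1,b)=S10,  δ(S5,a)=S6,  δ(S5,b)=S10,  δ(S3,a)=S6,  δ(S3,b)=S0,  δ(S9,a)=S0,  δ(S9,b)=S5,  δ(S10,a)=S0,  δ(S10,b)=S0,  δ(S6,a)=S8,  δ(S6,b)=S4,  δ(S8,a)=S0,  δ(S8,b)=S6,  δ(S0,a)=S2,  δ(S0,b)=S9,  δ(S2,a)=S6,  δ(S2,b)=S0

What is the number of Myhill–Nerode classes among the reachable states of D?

7

Reachable states from the start: {S0,S2,S3,S4,S5,S6,S8,S9,S10}. Unreachable: {S1,S7} — drop them.
P0 = {S0} | {S2,S3,S4,S5,S6,S8,S9,S10}.
Refine {S2,S3,S4,S5,S6,S8,S9,S10} on symbol a: members go to different blocks, giving {S2,S3,S5,S6} and {S4,S8,S9,S10}.
Refine {S2,S3,S5,S6} on symbol a: members go to different blocks, giving {S2,S3,S5} and {S6}.
On input b, block {S2,S3,S5} splits into {S2,S3} and {S5}.
On input b, block {S4,S8,S9,S10} splits into {S4,S8} and {S9} and {S10}.
The partition is now stable with 7 blocks: {S0} | {S2,S3} | {S4,S8} | {S6} | {S5} | {S9} | {S10}.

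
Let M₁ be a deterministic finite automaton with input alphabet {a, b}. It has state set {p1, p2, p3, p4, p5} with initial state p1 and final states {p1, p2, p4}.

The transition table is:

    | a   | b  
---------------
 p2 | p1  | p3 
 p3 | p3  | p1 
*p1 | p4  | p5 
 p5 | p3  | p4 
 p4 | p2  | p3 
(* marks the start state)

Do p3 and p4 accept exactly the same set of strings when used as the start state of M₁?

No

Initial partition by acceptance: {p1,p2,p4} | {p3,p5}.
No further refinement is possible. Final partition (2 blocks): {p1,p2,p4} | {p3,p5}.
p3 and p4 end up in different blocks, so they are distinguishable. For instance, the string 'ε' is accepted from only p4.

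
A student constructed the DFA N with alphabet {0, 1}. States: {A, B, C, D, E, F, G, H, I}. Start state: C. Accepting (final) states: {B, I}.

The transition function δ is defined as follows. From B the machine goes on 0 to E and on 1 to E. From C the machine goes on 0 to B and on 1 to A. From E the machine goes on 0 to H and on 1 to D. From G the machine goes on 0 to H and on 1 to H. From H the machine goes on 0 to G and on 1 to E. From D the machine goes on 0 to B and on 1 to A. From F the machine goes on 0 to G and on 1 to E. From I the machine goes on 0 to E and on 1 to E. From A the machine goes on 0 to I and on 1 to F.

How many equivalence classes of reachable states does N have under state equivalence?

Every state is reachable, so we keep all 9.
P0 = {B,I} | {A,C,D,E,F,G,H}.
On input 0, block {A,C,D,E,F,G,H} splits into {E,F,G,H} and {A,C,D}.
Split {E,F,G,H} by δ(·,1) → {F,G,H} and {E}.
Refine {F,G,H} on symbol 1: members go to different blocks, giving {F,H} and {G}.
Split {A,C,D} by δ(·,1) → {C,D} and {A}.
No further refinement is possible. Final partition (6 blocks): {B,I} | {F,H} | {C,D} | {E} | {G} | {A}.

6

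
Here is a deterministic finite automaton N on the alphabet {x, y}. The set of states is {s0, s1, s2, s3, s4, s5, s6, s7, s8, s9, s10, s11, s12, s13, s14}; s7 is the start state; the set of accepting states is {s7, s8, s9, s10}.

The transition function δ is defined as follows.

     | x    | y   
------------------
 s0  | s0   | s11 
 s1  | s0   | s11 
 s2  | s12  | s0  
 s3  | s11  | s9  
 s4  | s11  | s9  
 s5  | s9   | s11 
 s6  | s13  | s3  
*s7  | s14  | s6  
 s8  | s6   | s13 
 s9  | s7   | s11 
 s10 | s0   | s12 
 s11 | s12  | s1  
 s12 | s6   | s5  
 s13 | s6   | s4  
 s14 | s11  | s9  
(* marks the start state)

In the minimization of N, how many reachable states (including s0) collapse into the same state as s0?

2

States {s2,s8,s10} cannot be reached from the start state, so discard them.
Start with accepting vs non-accepting: {s7,s9} | {s0,s1,s3,s4,s5,s6,s11,s12,s13,s14}.
On input x, block {s7,s9} splits into {s7} and {s9}.
Split {s0,s1,s3,s4,s5,s6,s11,s12,s13,s14} by δ(·,x) → {s0,s1,s3,s4,s6,s11,s12,s13,s14} and {s5}.
Refine {s0,s1,s3,s4,s6,s11,s12,s13,s14} on symbol y: members go to different blocks, giving {s0,s1,s6,s11,s13} and {s3,s4,s14} and {s12}.
On input x, block {s0,s1,s6,s11,s13} splits into {s0,s1,s6,s13} and {s11}.
On input y, block {s0,s1,s6,s13} splits into {s0,s1} and {s6,s13}.
No further refinement is possible. Final partition (8 blocks): {s7} | {s0,s1} | {s9} | {s5} | {s3,s4,s14} | {s12} | {s11} | {s6,s13}.
The equivalence class containing s0 is {s0,s1}, of size 2.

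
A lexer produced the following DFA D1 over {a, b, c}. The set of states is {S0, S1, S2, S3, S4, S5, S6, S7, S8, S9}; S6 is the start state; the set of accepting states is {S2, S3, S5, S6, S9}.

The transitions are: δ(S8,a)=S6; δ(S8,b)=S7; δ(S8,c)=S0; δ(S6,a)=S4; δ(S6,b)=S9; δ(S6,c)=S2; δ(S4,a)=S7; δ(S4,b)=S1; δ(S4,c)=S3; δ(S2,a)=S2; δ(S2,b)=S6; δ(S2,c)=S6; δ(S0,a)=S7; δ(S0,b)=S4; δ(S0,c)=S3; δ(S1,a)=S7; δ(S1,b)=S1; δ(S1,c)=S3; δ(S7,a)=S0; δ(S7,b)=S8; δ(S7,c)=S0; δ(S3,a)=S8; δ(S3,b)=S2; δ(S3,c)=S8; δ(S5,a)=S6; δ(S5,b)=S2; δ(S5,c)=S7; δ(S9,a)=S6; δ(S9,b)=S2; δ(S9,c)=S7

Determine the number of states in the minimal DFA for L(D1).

First remove the unreachable states {S5}; 9 states remain.
Start with accepting vs non-accepting: {S2,S3,S6,S9} | {S0,S1,S4,S7,S8}.
On input a, block {S2,S3,S6,S9} splits into {S2,S9} and {S3,S6}.
Split {S2,S9} by δ(·,a) → {S2} and {S9}.
Split {S0,S1,S4,S7,S8} by δ(·,a) → {S0,S1,S4,S7} and {S8}.
Split {S0,S1,S4,S7} by δ(·,b) → {S0,S1,S4} and {S7}.
Split {S3,S6} by δ(·,a) → {S3} and {S6}.
Stable partition: {S2} | {S0,S1,S4} | {S3} | {S9} | {S8} | {S7} | {S6} — 7 equivalence classes.

7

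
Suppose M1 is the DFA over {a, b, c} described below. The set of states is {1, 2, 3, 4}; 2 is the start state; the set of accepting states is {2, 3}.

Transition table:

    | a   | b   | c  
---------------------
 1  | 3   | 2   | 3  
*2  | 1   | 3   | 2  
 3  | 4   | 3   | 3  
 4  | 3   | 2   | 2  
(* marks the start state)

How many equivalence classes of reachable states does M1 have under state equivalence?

Every state is reachable, so we keep all 4.
P0 = {2,3} | {1,4}.
No further refinement is possible. Final partition (2 blocks): {2,3} | {1,4}.

2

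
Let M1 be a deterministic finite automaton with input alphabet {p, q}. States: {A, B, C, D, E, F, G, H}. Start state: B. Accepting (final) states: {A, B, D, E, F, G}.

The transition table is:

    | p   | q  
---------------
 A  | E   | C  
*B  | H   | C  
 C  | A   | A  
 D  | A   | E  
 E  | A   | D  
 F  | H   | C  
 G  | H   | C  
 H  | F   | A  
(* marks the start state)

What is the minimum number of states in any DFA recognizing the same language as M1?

Reachable states from the start: {A,B,C,D,E,F,H}. Unreachable: {G} — drop them.
Start with accepting vs non-accepting: {A,B,D,E,F} | {C,H}.
Split {A,B,D,E,F} by δ(·,p) → {A,D,E} and {B,F}.
Split {A,D,E} by δ(·,q) → {D,E} and {A}.
Refine {C,H} on symbol p: members go to different blocks, giving {C} and {H}.
The partition is now stable with 5 blocks: {D,E} | {C} | {B,F} | {A} | {H}.

5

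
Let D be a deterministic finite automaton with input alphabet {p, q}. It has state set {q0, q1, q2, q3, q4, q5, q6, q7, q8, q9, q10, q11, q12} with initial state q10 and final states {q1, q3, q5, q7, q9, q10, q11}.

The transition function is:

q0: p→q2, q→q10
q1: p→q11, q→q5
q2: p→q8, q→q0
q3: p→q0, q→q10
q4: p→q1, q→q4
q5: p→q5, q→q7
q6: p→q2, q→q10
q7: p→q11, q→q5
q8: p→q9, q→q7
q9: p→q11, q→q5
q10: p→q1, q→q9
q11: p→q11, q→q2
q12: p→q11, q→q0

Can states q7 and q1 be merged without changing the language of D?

Reachable states from the start: {q0,q1,q2,q5,q7,q8,q9,q10,q11}. Unreachable: {q3,q4,q6,q12} — drop them.
Start with accepting vs non-accepting: {q1,q5,q7,q9,q10,q11} | {q0,q2,q8}.
Refine {q1,q5,q7,q9,q10,q11} on symbol q: members go to different blocks, giving {q1,q5,q7,q9,q10} and {q11}.
Refine {q1,q5,q7,q9,q10} on symbol p: members go to different blocks, giving {q1,q7,q9} and {q5,q10}.
On input p, block {q0,q2,q8} splits into {q0,q2} and {q8}.
On input p, block {q0,q2} splits into {q0} and {q2}.
On input p, block {q5,q10} splits into {q5} and {q10}.
Stable partition: {q1,q7,q9} | {q0} | {q11} | {q5} | {q8} | {q2} | {q10} — 7 equivalence classes.
q7 and q1 lie in the same block of the stable partition, so they are equivalent — no string distinguishes them.

Yes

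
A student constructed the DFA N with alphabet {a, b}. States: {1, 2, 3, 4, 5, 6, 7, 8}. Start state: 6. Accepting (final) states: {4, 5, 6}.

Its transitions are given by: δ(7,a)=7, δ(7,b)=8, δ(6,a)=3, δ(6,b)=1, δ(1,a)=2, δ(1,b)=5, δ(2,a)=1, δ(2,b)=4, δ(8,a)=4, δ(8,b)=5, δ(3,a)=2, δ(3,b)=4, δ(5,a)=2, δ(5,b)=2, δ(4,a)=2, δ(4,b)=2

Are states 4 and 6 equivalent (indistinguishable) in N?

States {7,8} cannot be reached from the start state, so discard them.
Start with accepting vs non-accepting: {4,5,6} | {1,2,3}.
No further refinement is possible. Final partition (2 blocks): {4,5,6} | {1,2,3}.
4 and 6 lie in the same block of the stable partition, so they are equivalent — no string distinguishes them.

Yes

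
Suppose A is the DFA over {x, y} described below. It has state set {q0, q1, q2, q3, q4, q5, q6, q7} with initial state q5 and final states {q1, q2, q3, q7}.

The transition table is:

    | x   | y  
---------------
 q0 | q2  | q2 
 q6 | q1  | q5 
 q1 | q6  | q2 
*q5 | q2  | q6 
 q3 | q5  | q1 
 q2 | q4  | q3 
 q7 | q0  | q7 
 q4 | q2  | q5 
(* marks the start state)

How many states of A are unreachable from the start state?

2

BFS from q5 reaches {q1, q2, q3, q4, q5, q6}; the 2 state(s) q0, q7 are never visited.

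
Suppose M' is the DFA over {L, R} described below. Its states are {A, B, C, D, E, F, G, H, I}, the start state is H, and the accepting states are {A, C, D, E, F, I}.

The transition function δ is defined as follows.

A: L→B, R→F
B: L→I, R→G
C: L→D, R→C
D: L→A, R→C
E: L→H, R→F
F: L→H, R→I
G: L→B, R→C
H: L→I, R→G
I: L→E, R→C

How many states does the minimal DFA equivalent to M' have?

Every state is reachable, so we keep all 9.
P0 = {A,C,D,E,F,I} | {B,G,H}.
On input L, block {A,C,D,E,F,I} splits into {A,E,F} and {C,D,I}.
Split {A,E,F} by δ(·,R) → {A,E} and {F}.
Split {B,G,H} by δ(·,L) → {B,H} and {G}.
Split {C,D,I} by δ(·,L) → {D,I} and {C}.
Stable partition: {A,E} | {B,H} | {D,I} | {F} | {G} | {C} — 6 equivalence classes.

6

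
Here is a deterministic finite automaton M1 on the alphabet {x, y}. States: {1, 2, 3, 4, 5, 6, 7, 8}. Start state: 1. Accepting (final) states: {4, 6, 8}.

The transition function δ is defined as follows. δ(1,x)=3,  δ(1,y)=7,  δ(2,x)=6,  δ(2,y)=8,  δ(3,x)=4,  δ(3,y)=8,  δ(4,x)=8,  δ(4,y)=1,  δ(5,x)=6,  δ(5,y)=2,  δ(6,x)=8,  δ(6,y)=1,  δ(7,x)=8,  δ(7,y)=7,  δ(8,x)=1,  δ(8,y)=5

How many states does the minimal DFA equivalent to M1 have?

All states are reachable from the start state.
P0 = {4,6,8} | {1,2,3,5,7}.
On input x, block {4,6,8} splits into {4,6} and {8}.
On input x, block {1,2,3,5,7} splits into {2,3,5} and {1} and {7}.
Refine {2,3,5} on symbol y: members go to different blocks, giving {2,3} and {5}.
Stable partition: {4,6} | {2,3} | {8} | {1} | {7} | {5} — 6 equivalence classes.

6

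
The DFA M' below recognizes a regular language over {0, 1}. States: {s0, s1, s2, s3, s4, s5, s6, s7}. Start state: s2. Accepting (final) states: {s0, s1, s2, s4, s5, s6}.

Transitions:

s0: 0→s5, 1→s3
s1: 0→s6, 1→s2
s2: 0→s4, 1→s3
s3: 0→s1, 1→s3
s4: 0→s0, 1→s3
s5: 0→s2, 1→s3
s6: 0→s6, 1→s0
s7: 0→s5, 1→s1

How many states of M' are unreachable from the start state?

No path from s2 leads to s7; the other 7 states are all reachable.

1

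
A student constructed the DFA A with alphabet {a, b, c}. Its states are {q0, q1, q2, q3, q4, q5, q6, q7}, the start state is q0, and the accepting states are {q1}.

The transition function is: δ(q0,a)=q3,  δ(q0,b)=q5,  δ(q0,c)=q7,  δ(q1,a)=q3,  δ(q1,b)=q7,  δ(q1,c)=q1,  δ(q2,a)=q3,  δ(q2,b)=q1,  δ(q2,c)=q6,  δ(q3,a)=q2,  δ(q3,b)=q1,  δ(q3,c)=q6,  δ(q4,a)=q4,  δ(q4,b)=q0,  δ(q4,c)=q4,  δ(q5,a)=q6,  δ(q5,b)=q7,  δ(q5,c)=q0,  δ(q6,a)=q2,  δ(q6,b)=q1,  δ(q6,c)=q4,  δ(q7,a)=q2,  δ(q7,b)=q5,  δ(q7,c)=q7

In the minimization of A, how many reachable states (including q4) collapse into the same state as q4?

Every state is reachable, so we keep all 8.
Start with accepting vs non-accepting: {q1} | {q0,q2,q3,q4,q5,q6,q7}.
Refine {q0,q2,q3,q4,q5,q6,q7} on symbol b: members go to different blocks, giving {q0,q4,q5,q7} and {q2,q3,q6}.
Refine {q0,q4,q5,q7} on symbol a: members go to different blocks, giving {q0,q5,q7} and {q4}.
Split {q2,q3,q6} by δ(·,c) → {q2,q3} and {q6}.
Split {q0,q5,q7} by δ(·,a) → {q0,q7} and {q5}.
No further refinement is possible. Final partition (6 blocks): {q1} | {q0,q7} | {q2,q3} | {q4} | {q6} | {q5}.
The equivalence class containing q4 is {q4}, of size 1.

1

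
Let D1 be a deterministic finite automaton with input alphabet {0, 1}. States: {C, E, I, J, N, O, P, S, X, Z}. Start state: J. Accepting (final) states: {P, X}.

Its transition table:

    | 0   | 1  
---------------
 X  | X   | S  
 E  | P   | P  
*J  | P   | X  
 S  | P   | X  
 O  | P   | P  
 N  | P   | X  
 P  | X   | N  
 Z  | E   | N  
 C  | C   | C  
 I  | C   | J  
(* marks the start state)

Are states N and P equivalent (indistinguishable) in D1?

First remove the unreachable states {C,E,I,O,Z}; 5 states remain.
Start with accepting vs non-accepting: {P,X} | {J,N,S}.
The partition is now stable with 2 blocks: {P,X} | {J,N,S}.
N and P end up in different blocks, so they are distinguishable. For instance, the string 'ε' is accepted from only P.

No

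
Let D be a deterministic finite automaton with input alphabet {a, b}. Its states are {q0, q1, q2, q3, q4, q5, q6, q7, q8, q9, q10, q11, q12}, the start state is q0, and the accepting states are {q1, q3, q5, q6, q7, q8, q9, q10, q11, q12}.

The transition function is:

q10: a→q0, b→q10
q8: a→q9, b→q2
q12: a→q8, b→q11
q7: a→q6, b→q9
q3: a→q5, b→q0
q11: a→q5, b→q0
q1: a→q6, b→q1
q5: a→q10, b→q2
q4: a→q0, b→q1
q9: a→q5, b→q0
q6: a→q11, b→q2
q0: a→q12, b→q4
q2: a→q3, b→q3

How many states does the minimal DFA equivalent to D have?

9

Reachable states from the start: {q0,q1,q2,q3,q4,q5,q6,q8,q9,q10,q11,q12}. Unreachable: {q7} — drop them.
P0 = {q1,q3,q5,q6,q8,q9,q10,q11,q12} | {q0,q2,q4}.
Split {q1,q3,q5,q6,q8,q9,q10,q11,q12} by δ(·,a) → {q1,q3,q5,q6,q8,q9,q11,q12} and {q10}.
On input a, block {q1,q3,q5,q6,q8,q9,q11,q12} splits into {q1,q3,q6,q8,q9,q11,q12} and {q5}.
Refine {q1,q3,q6,q8,q9,q11,q12} on symbol a: members go to different blocks, giving {q1,q6,q8,q12} and {q3,q9,q11}.
Split {q1,q6,q8,q12} by δ(·,a) → {q1,q12} and {q6,q8}.
On input b, block {q1,q12} splits into {q1} and {q12}.
Split {q0,q2,q4} by δ(·,a) → {q0} and {q2} and {q4}.
The partition is now stable with 9 blocks: {q1} | {q0} | {q10} | {q5} | {q3,q9,q11} | {q6,q8} | {q12} | {q2} | {q4}.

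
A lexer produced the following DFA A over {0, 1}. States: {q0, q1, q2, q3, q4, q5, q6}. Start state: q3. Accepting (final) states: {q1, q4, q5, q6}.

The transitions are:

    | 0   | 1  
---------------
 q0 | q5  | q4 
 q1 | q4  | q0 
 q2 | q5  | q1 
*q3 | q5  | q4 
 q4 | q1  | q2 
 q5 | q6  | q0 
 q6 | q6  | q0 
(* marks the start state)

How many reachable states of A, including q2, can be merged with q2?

3

P0 = {q1,q4,q5,q6} | {q0,q2,q3}.
Stable partition: {q1,q4,q5,q6} | {q0,q2,q3} — 2 equivalence classes.
The equivalence class containing q2 is {q0,q2,q3}, of size 3.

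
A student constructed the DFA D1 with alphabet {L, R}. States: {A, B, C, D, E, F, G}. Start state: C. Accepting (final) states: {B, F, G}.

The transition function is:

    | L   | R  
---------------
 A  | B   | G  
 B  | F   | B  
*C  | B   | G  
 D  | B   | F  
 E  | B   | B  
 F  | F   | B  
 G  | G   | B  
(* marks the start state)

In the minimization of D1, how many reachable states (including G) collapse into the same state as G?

3

States {A,D,E} cannot be reached from the start state, so discard them.
Initial partition by acceptance: {B,F,G} | {C}.
The partition is now stable with 2 blocks: {B,F,G} | {C}.
The equivalence class containing G is {B,F,G}, of size 3.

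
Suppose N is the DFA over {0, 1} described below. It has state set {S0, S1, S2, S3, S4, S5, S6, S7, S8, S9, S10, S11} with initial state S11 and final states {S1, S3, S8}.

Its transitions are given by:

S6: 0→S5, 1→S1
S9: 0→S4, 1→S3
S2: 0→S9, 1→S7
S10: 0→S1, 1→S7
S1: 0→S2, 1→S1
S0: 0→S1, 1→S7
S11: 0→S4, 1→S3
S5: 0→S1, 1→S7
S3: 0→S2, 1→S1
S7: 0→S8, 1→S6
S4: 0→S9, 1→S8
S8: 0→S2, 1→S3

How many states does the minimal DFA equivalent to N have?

6

Reachable states from the start: {S1,S2,S3,S4,S5,S6,S7,S8,S9,S11}. Unreachable: {S0,S10} — drop them.
Start with accepting vs non-accepting: {S1,S3,S8} | {S2,S4,S5,S6,S7,S9,S11}.
Refine {S2,S4,S5,S6,S7,S9,S11} on symbol 0: members go to different blocks, giving {S2,S4,S6,S9,S11} and {S5,S7}.
Refine {S2,S4,S6,S9,S11} on symbol 0: members go to different blocks, giving {S2,S4,S9,S11} and {S6}.
Split {S2,S4,S9,S11} by δ(·,1) → {S4,S9,S11} and {S2}.
Split {S5,S7} by δ(·,1) → {S5} and {S7}.
Stable partition: {S1,S3,S8} | {S4,S9,S11} | {S5} | {S6} | {S2} | {S7} — 6 equivalence classes.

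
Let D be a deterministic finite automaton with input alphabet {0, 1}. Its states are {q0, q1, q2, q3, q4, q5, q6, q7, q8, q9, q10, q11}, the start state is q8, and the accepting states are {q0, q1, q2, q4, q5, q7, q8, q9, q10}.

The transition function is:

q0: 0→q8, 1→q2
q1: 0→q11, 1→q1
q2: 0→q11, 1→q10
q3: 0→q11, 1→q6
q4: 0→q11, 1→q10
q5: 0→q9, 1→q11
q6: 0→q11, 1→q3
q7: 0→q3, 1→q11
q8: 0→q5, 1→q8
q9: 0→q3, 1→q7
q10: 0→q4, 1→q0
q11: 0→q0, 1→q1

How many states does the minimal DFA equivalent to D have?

10

Start with accepting vs non-accepting: {q0,q1,q2,q4,q5,q7,q8,q9,q10} | {q3,q6,q11}.
On input 0, block {q0,q1,q2,q4,q5,q7,q8,q9,q10} splits into {q1,q2,q4,q7,q9} and {q0,q5,q8,q10}.
On input 1, block {q1,q2,q4,q7,q9} splits into {q1,q9} and {q2,q4} and {q7}.
Split {q1,q9} by δ(·,1) → {q1} and {q9}.
Refine {q3,q6,q11} on symbol 0: members go to different blocks, giving {q3,q6} and {q11}.
Split {q0,q5,q8,q10} by δ(·,0) → {q0,q8} and {q5} and {q10}.
Split {q0,q8} by δ(·,0) → {q0} and {q8}.
The partition is now stable with 10 blocks: {q1} | {q3,q6} | {q0} | {q2,q4} | {q7} | {q9} | {q11} | {q5} | {q10} | {q8}.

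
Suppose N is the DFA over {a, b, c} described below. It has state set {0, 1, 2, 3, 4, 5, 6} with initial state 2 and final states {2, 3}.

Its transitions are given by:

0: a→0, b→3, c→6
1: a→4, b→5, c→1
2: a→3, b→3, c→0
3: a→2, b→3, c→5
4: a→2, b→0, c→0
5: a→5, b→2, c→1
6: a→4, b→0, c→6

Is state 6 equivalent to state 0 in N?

All states are reachable from the start state.
Start with accepting vs non-accepting: {2,3} | {0,1,4,5,6}.
Refine {0,1,4,5,6} on symbol a: members go to different blocks, giving {0,1,5,6} and {4}.
Refine {0,1,5,6} on symbol a: members go to different blocks, giving {0,5} and {1,6}.
Stable partition: {2,3} | {0,5} | {4} | {1,6} — 4 equivalence classes.
6 and 0 end up in different blocks, so they are distinguishable. For instance, the string 'b' is accepted from only 0.

No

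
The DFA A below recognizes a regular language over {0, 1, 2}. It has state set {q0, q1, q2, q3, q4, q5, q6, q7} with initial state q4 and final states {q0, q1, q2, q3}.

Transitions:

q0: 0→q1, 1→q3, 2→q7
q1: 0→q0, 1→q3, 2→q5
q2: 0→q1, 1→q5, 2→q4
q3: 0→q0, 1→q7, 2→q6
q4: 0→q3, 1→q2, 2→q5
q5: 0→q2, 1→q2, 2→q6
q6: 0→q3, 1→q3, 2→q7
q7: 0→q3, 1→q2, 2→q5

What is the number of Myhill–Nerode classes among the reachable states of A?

3

Initial partition by acceptance: {q0,q1,q2,q3} | {q4,q5,q6,q7}.
Split {q0,q1,q2,q3} by δ(·,1) → {q0,q1} and {q2,q3}.
The partition is now stable with 3 blocks: {q0,q1} | {q4,q5,q6,q7} | {q2,q3}.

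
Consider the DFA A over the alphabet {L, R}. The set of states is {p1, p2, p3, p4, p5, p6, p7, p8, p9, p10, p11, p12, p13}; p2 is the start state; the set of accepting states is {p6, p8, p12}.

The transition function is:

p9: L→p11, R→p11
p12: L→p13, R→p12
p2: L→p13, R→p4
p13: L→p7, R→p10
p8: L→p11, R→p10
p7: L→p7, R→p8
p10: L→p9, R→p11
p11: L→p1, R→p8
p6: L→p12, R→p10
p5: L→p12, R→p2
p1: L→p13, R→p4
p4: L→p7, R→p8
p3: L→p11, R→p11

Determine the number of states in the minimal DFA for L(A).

7

First remove the unreachable states {p3,p5,p6,p12}; 9 states remain.
Initial partition by acceptance: {p8} | {p1,p2,p4,p7,p9,p10,p11,p13}.
On input R, block {p1,p2,p4,p7,p9,p10,p11,p13} splits into {p1,p2,p9,p10,p13} and {p4,p7,p11}.
Split {p1,p2,p9,p10,p13} by δ(·,L) → {p1,p2,p10} and {p9,p13}.
On input L, block {p4,p7,p11} splits into {p4,p7} and {p11}.
On input R, block {p1,p2,p10} splits into {p1,p2} and {p10}.
Split {p9,p13} by δ(·,L) → {p9} and {p13}.
The partition is now stable with 7 blocks: {p8} | {p1,p2} | {p4,p7} | {p9} | {p11} | {p10} | {p13}.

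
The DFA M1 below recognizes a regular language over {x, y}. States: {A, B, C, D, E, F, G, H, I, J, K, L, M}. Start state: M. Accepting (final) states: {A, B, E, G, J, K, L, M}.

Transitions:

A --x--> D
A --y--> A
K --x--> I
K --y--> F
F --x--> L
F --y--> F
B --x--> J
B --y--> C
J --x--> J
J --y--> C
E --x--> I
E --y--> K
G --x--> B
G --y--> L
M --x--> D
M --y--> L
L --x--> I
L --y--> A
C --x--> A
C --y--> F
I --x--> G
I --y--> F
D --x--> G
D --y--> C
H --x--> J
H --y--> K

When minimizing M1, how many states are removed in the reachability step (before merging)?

Starting at M and following transitions, the reachable set is {A, B, C, D, F, G, I, J, L, M}. That leaves E, H, K unreachable — 3 in total.

3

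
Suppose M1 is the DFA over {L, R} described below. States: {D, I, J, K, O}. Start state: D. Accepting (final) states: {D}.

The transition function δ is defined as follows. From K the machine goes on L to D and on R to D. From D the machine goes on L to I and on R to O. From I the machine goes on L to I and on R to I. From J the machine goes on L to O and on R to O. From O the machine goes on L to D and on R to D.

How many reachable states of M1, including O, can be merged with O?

1

States {J,K} cannot be reached from the start state, so discard them.
P0 = {D} | {I,O}.
On input L, block {I,O} splits into {O} and {I}.
Stable partition: {D} | {O} | {I} — 3 equivalence classes.
State O belongs to the block {O}, which has 1 states.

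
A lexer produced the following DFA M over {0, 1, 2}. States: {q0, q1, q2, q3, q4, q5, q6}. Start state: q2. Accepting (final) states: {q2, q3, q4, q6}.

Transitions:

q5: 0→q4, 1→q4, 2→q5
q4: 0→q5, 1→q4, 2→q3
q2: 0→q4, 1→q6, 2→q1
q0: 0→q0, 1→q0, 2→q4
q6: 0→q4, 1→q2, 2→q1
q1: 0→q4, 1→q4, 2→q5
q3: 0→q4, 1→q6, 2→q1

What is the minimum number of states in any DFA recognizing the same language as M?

States {q0} cannot be reached from the start state, so discard them.
Start with accepting vs non-accepting: {q2,q3,q4,q6} | {q1,q5}.
Refine {q2,q3,q4,q6} on symbol 0: members go to different blocks, giving {q2,q3,q6} and {q4}.
Stable partition: {q2,q3,q6} | {q1,q5} | {q4} — 3 equivalence classes.

3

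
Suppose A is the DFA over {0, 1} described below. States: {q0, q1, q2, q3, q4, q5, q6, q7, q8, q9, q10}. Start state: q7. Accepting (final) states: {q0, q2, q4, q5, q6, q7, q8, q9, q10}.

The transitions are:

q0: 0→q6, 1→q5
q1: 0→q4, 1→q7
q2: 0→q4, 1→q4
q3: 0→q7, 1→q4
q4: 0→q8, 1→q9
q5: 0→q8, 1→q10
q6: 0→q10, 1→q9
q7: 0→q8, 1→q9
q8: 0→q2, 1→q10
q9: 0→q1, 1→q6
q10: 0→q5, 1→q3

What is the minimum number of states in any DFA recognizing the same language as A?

First remove the unreachable states {q0}; 10 states remain.
Start with accepting vs non-accepting: {q2,q4,q5,q6,q7,q8,q9,q10} | {q1,q3}.
On input 0, block {q2,q4,q5,q6,q7,q8,q9,q10} splits into {q2,q4,q5,q6,q7,q8,q10} and {q9}.
Split {q2,q4,q5,q6,q7,q8,q10} by δ(·,1) → {q2,q5,q8} and {q4,q6,q7} and {q10}.
Split {q2,q5,q8} by δ(·,0) → {q5,q8} and {q2}.
Refine {q5,q8} on symbol 0: members go to different blocks, giving {q5} and {q8}.
Refine {q4,q6,q7} on symbol 0: members go to different blocks, giving {q4,q7} and {q6}.
The partition is now stable with 8 blocks: {q5} | {q1,q3} | {q9} | {q4,q7} | {q10} | {q2} | {q8} | {q6}.

8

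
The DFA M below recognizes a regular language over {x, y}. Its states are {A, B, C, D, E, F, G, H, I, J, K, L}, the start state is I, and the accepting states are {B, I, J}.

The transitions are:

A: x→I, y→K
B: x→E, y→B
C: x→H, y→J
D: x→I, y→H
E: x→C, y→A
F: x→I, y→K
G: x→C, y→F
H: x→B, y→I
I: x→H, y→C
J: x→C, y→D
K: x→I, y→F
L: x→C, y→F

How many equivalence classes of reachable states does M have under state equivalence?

Reachable states from the start: {A,B,C,D,E,F,H,I,J,K}. Unreachable: {G,L} — drop them.
P0 = {B,I,J} | {A,C,D,E,F,H,K}.
On input y, block {B,I,J} splits into {I,J} and {B}.
Refine {A,C,D,E,F,H,K} on symbol x: members go to different blocks, giving {A,D,F,K} and {C,E} and {H}.
Refine {I,J} on symbol x: members go to different blocks, giving {I} and {J}.
Split {A,D,F,K} by δ(·,y) → {A,F,K} and {D}.
Split {C,E} by δ(·,x) → {C} and {E}.
Stable partition: {I} | {A,F,K} | {B} | {C} | {H} | {J} | {D} | {E} — 8 equivalence classes.

8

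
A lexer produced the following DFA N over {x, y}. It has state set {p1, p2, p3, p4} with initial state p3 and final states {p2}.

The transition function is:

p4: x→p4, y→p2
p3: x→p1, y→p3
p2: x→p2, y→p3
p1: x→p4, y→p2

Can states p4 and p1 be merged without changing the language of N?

Yes

Initial partition by acceptance: {p2} | {p1,p3,p4}.
Split {p1,p3,p4} by δ(·,y) → {p1,p4} and {p3}.
Stable partition: {p2} | {p1,p4} | {p3} — 3 equivalence classes.
p4 and p1 lie in the same block of the stable partition, so they are equivalent — no string distinguishes them.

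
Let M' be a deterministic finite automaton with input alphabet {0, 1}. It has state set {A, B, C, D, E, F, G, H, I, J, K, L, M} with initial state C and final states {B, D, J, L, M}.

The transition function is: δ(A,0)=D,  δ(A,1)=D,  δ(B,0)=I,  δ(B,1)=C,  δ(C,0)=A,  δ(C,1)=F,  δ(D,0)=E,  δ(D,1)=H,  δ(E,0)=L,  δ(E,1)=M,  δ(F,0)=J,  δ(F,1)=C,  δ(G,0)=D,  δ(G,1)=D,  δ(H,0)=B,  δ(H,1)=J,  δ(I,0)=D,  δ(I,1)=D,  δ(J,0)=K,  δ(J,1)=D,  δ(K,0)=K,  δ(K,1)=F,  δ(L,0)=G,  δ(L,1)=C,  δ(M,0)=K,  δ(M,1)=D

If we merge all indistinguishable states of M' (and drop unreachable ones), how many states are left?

Initial partition by acceptance: {B,D,J,L,M} | {A,C,E,F,G,H,I,K}.
Refine {B,D,J,L,M} on symbol 1: members go to different blocks, giving {B,D,L} and {J,M}.
Refine {A,C,E,F,G,H,I,K} on symbol 0: members go to different blocks, giving {A,E,G,H,I} and {C,K} and {F}.
Refine {B,D,L} on symbol 1: members go to different blocks, giving {B,L} and {D}.
Refine {A,E,G,H,I} on symbol 0: members go to different blocks, giving {A,G,I} and {E,H}.
Refine {C,K} on symbol 0: members go to different blocks, giving {C} and {K}.
The partition is now stable with 8 blocks: {B,L} | {A,G,I} | {J,M} | {C} | {F} | {D} | {E,H} | {K}.

8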